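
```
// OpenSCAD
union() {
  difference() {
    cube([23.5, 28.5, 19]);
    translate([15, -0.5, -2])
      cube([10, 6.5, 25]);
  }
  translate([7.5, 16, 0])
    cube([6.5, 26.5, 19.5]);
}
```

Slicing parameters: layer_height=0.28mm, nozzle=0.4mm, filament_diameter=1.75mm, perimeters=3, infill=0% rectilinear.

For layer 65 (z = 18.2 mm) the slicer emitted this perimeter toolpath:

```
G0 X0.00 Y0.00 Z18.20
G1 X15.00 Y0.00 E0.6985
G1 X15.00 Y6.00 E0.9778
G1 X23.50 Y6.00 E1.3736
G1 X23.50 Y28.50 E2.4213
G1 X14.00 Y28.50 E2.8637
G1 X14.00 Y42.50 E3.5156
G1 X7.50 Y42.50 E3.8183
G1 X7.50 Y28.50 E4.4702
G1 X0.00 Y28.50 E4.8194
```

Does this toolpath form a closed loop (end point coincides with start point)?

no

Start point (G0): (0.00, 0.00). End point (last G1): the path does not return to the start — open.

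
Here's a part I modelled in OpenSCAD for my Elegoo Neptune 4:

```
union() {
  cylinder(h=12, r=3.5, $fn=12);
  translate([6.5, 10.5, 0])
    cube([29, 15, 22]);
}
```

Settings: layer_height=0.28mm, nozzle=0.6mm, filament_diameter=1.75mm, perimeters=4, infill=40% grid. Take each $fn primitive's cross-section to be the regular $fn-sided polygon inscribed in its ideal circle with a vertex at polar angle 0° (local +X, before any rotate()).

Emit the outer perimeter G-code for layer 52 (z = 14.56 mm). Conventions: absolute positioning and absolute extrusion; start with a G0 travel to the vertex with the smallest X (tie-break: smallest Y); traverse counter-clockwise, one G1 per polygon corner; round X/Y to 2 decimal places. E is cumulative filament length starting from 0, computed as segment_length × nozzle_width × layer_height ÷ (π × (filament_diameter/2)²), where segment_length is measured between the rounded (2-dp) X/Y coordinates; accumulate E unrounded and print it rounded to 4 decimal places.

At z = 14.56 mm: the cylinder is absent (z outside [0, 12]); the cube at (6.5, 10.5) is present — its section is the full 29×15 rectangle; Merging all regions: only the 29×15 cube at (6.5, 10.5) is present, so the union is just that shape — 1 connected region. The outline is a single polygon with 4 vertices. Extrusion per mm of travel: 0.6 × 0.28 / (π × 0.875²) = 0.069846. Accumulating E over each segment gives final E = 6.1465.

G0 X6.50 Y10.50 Z14.56
G1 X35.50 Y10.50 E2.0255
G1 X35.50 Y25.50 E3.0732
G1 X6.50 Y25.50 E5.0988
G1 X6.50 Y10.50 E6.1465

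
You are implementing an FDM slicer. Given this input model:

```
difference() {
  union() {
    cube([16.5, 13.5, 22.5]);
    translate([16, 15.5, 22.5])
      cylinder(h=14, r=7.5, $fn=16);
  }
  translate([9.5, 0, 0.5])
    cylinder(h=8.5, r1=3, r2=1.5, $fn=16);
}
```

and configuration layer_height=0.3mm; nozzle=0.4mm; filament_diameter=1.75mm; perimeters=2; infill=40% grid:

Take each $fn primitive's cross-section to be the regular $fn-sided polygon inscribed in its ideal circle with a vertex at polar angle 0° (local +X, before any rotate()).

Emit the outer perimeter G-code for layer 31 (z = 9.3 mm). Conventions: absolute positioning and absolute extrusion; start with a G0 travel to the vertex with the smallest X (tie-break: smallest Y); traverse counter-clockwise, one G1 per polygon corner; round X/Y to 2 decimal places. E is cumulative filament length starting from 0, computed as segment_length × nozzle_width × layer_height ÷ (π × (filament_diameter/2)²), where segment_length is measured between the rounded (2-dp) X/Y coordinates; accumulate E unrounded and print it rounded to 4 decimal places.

G0 X0.00 Y0.00 Z9.30
G1 X16.50 Y0.00 E0.8232
G1 X16.50 Y13.50 E1.4967
G1 X0.00 Y13.50 E2.3199
G1 X0.00 Y0.00 E2.9934

At z = 9.3 mm: the cube (footprint 16.5×13.5) is included at this height; the cylinder at (16, 15.5) does not reach this height (z outside [22.5, 36.5]); Taking the union: only the 16.5×13.5 cube is present, so the union is just that shape — 1 connected region; the cone at (9.5, 0) is not intersected at this z (z outside [0.5, 9]); Taking the first minus the rest: none of the subtracted shapes is present at this height, so that combined region is unchanged — 1 connected region. The outline is a single polygon with 4 vertices. Extrusion per mm of travel: 0.4 × 0.3 / (π × 0.875²) = 0.049890. Accumulating E over each segment gives final E = 2.9934.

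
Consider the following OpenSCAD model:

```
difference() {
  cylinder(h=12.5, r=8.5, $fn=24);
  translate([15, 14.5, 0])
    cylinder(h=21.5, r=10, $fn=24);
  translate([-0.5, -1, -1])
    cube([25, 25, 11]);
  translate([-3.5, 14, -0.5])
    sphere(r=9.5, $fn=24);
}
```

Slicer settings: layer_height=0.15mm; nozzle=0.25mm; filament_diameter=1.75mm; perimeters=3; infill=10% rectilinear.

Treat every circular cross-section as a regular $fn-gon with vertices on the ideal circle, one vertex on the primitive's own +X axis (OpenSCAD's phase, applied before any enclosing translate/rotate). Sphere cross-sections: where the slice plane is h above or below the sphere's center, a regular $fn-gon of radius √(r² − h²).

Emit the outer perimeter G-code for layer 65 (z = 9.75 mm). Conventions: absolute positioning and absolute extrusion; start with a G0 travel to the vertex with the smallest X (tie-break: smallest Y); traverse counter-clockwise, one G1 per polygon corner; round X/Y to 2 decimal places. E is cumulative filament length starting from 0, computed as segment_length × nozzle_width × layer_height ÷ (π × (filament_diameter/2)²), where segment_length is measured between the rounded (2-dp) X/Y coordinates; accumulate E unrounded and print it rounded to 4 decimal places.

G0 X-8.50 Y0.00 Z9.75
G1 X-8.21 Y-2.20 E0.0346
G1 X-7.36 Y-4.25 E0.0692
G1 X-6.01 Y-6.01 E0.1038
G1 X-4.25 Y-7.36 E0.1384
G1 X-2.20 Y-8.21 E0.1730
G1 X0.00 Y-8.50 E0.2076
G1 X2.20 Y-8.21 E0.2422
G1 X4.25 Y-7.36 E0.2768
G1 X6.01 Y-6.01 E0.3113
G1 X7.36 Y-4.25 E0.3459
G1 X8.21 Y-2.20 E0.3805
G1 X8.37 Y-1.00 E0.3994
G1 X-0.50 Y-1.00 E0.5377
G1 X-0.50 Y8.43 E0.6847
G1 X-2.20 Y8.21 E0.7114
G1 X-4.25 Y7.36 E0.7460
G1 X-6.01 Y6.01 E0.7806
G1 X-7.36 Y4.25 E0.8152
G1 X-8.21 Y2.20 E0.8498
G1 X-8.50 Y0.00 E0.8844

At z = 9.75 mm: the r=8.5 cylinder contributes a regular 24-gon of circumradius 8.5; the r=10 cylinder at (15, 14.5) contributes a regular 24-gon of circumradius 10; the 25×25 cube at (-0.5, -1) contributes its full rectangle; the sphere at (-3.5, 14) does not reach this height (|z−center|=10.250 > r=9.5); Subtracting the remaining from the first: starting from the r=8.5 cylinder, the r=10 cylinder at (15, 14.5) misses the remaining region (no effect); the 25×25 cube at (-0.5, -1) partially overlaps it — only the 69.27 mm² overlap (of its 625.00 mm²) is removed, clipping the outline — 1 connected region. The outline is a single polygon with 20 vertices. Extrusion per mm of travel: 0.25 × 0.15 / (π × 0.875²) = 0.015591. Accumulating E over each segment gives final E = 0.8844.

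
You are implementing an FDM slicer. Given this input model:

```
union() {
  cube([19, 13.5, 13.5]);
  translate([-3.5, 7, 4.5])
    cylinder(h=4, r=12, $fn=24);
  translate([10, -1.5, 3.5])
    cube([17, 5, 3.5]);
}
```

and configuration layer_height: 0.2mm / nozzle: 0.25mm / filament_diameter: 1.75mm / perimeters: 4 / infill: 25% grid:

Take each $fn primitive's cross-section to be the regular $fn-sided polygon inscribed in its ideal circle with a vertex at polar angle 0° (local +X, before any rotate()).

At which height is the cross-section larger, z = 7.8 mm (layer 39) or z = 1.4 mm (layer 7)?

Layer 39 (z = 7.8): the cube is present — its section is the full 19×13.5 rectangle (area 256.50 mm²); the cylinder at (-3.5, 7): section is a regular 24-gon, circumradius r=12 (area = (24/2)·12.000²·sin(360°/24) = 447.24 mm²); the cube at (10, -1.5) is absent (z outside [3.5, 7]); Combining (union): the regions partially overlap — summed areas 703.74 mm² minus the doubly-counted overlap 104.75 mm² gives 598.99 mm² — area = 598.99 mm². So its area = 598.99 mm². Layer 7 (z = 1.4): the cube is present — its section is the full 19×13.5 rectangle (area 256.50 mm²); the cylinder at (-3.5, 7) is absent (z outside [4.5, 8.5]); the cube at (10, -1.5) does not reach this height (z outside [3.5, 7]); Taking the union: only the 19×13.5 cube is present, so the union is just that shape — area = 256.50 mm². So its area = 256.50 mm². Layer 39 is larger (598.99 vs 256.50 mm²).

layer 39 (z = 7.8 mm)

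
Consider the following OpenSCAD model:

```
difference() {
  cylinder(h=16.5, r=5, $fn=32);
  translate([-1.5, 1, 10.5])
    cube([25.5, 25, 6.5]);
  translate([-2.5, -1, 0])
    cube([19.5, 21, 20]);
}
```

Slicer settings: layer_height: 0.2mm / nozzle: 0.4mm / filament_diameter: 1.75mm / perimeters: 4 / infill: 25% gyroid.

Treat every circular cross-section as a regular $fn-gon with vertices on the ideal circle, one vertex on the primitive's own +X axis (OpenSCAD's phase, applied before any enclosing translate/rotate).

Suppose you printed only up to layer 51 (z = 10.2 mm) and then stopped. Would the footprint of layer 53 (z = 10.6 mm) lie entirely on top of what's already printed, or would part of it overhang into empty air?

Compare the two slices. At z = 10.2: the r=5 cylinder contributes a regular 32-gon of circumradius 5 (area = (32/2)·5.000²·sin(360°/32) = 78.04 mm²); the cube at (-1.5, 1) is not intersected at this z (z outside [10.5, 17]); the cube at (-2.5, -1) (footprint 19.5×21) is included at this height (area 409.50 mm²); After the difference (first − rest): starting from the r=5 cylinder (78.04 mm²), the 19.5×21 cube at (-2.5, -1) partially overlaps it — only the 38.87 mm² overlap (of its 409.50 mm²) is removed, clipping the outline — area = 39.16 mm². At z = 10.6: the r=5 cylinder contributes a regular 32-gon of circumradius 5 (area = (32/2)·5.000²·sin(360°/32) = 78.04 mm²); the 25.5×25 cube at (-1.5, 1) contributes its full rectangle (area 637.50 mm²); the cube at (-2.5, -1) is present — its section is the full 19.5×21 rectangle (area 409.50 mm²); Subtracting the remaining from the first: starting from the r=5 cylinder (78.04 mm²), the 25.5×25 cube at (-1.5, 1) partially overlaps it — only the 20.42 mm² overlap (of its 637.50 mm²) is removed, clipping the outline; the 19.5×21 cube at (-2.5, -1) partially overlaps it — only the 18.45 mm² overlap (of its 409.50 mm²) is removed, clipping the outline — area = 39.16 mm². Checking containment: the cross-section at z = 10.6 is a subset of the cross-section at z = 10.2.

entirely on top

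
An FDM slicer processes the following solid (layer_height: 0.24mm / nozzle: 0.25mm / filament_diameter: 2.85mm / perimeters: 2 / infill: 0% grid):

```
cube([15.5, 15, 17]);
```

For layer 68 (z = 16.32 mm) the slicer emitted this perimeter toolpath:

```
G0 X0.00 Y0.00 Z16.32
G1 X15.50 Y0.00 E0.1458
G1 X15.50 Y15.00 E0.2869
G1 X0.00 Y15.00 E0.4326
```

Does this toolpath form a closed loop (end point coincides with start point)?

no

Start point (G0): (0.00, 0.00). End point (last G1): the path does not return to the start — open.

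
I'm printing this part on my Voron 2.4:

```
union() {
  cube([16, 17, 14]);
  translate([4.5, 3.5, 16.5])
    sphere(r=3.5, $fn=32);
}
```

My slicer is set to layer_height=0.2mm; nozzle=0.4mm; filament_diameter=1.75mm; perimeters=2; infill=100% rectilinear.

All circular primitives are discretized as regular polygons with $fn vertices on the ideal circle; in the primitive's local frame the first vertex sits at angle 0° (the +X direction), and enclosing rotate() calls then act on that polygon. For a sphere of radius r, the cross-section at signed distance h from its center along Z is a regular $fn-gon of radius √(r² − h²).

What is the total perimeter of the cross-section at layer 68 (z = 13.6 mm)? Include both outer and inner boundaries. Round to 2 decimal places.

At z = 13.6 mm: the cube (footprint 16×17) is included at this height (perimeter 66.00 mm); the sphere at (4.5, 3.5): section is a regular 32-gon, circumradius = √(r²−h²) = √(3.5²−2.9²) = 1.960 (perimeter = 2·32·1.960·sin(180°/32) = 12.29 mm); Taking the union: the r=3.5 sphere at (4.5, 3.5) lies entirely inside the 16×17 cube, so the union is just the 16×17 cube — boundary = 66.00 mm. Overall, the cross-section is a single solid region. Total boundary length (outer) = 66.00 mm.

66.00 mm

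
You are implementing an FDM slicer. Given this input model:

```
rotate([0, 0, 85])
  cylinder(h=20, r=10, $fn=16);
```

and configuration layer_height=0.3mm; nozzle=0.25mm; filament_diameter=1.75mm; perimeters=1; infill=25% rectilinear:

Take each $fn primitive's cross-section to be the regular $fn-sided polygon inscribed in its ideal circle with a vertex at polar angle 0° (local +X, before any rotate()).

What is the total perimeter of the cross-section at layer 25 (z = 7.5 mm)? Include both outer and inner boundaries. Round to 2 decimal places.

At z = 7.5 mm: the cylinder: section is a regular 16-gon, circumradius r=10 (perimeter = 2·16·10.000·sin(180°/16) = 62.43 mm); (whole slice rotated 85° about Z — lengths, areas and connectivity unchanged). Overall, the cross-section is a single solid region. Total boundary length (outer) = 62.43 mm.

62.43 mm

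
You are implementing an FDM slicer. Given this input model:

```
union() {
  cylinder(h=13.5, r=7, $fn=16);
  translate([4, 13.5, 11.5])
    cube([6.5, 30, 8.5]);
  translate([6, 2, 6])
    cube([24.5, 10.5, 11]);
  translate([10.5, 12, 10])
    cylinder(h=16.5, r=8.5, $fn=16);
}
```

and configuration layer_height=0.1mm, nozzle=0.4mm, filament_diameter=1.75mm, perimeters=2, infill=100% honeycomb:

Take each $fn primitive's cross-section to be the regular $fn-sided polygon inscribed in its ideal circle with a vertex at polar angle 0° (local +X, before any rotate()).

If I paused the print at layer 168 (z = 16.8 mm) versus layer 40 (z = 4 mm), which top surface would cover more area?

layer 168 (z = 16.8 mm)

Layer 168 (z = 16.8): the cylinder is absent (z outside [0, 13.5]); the cube at (4, 13.5) (footprint 6.5×30) is included at this height (area 195.00 mm²); the 24.5×10.5 cube at (6, 2) contributes its full rectangle (area 257.25 mm²); the r=8.5 cylinder at (10.5, 12) contributes a regular 16-gon of circumradius 8.5 (area = (16/2)·8.500²·sin(360°/16) = 221.19 mm²); Combining (union): the regions partially overlap — summed areas 673.44 mm² minus the doubly-counted overlap 136.37 mm² gives 537.07 mm² — area = 537.07 mm². So its area = 537.07 mm². Layer 40 (z = 4): the r=7 cylinder gives a regular 16-gon of circumradius 7 (constant along its height) (area = (16/2)·7.000²·sin(360°/16) = 150.01 mm²); the cube at (4, 13.5) does not reach this height (z outside [11.5, 20]); the cube at (6, 2) does not reach this height (z outside [6, 17]); the cylinder at (10.5, 12) is absent (z outside [10, 26.5]); Combining (union): only the r=7 cylinder is present, so the union is just that shape — area = 150.01 mm². So its area = 150.01 mm². Layer 168 is larger (537.07 vs 150.01 mm²).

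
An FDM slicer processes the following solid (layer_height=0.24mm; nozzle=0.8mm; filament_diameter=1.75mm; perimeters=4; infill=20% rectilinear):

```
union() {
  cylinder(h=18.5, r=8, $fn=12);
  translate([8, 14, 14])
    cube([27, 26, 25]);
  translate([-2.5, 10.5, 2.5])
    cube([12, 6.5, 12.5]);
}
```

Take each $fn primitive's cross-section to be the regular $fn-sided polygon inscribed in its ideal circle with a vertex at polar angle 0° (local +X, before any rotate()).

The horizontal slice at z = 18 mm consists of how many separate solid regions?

2

At z = 18 mm: the r=8 cylinder contributes a regular 12-gon of circumradius 8; the cube at (8, 14) (footprint 27×26) is included at this height; the cube at (-2.5, 10.5) is not intersected at this z (z outside [2.5, 15]); Taking the union: the 2 present regions are separate (no shared area or edge), so areas and boundary lengths simply add and each stays a separate island — 2 connected regions. The result has 2 disconnected regions.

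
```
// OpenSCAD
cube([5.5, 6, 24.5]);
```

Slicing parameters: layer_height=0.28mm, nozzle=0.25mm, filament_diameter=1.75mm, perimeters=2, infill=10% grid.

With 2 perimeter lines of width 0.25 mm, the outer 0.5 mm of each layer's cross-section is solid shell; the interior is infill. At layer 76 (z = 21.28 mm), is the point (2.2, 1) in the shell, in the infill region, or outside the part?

infill

At z = 21.28 mm: the 5.5×6 cube contributes its full rectangle. Overall, the cross-section is a single solid region. The nearest boundary edge runs (0.00, 0.00)→(5.50, 0.00); distance from the point to it = 1.00 mm. The point is inside the cross-section and 1.00 mm from the nearest boundary — more than the 0.5 mm shell width (2 × 0.25), so it's in the infill interior.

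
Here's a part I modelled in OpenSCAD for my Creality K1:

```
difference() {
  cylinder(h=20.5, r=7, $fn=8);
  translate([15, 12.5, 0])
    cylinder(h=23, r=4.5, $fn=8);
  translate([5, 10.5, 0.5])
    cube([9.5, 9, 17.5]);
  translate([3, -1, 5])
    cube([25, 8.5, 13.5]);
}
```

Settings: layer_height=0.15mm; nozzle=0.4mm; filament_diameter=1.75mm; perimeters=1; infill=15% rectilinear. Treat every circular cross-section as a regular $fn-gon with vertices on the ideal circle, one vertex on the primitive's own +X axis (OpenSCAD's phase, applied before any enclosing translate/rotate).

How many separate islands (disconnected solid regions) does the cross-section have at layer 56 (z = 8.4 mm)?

1

At z = 8.4 mm: the cylinder: section is a regular 8-gon, circumradius r=7; the cylinder at (15, 12.5): section is a regular 8-gon, circumradius r=4.5; the cube at (5, 10.5) (footprint 9.5×9) is included at this height; the 25×8.5 cube at (3, -1) contributes its full rectangle; Subtracting the remaining from the first: starting from the r=7 cylinder, the r=4.5 cylinder at (15, 12.5) misses the remaining region (no effect); the 9.5×9 cube at (5, 10.5) misses the remaining region (no effect); the 25×8.5 cube at (3, -1) partially overlaps it — only the 19.31 mm² overlap (of its 212.50 mm²) is removed, clipping the outline — 1 connected region. Overall, the cross-section is a single solid region. Island count = 1.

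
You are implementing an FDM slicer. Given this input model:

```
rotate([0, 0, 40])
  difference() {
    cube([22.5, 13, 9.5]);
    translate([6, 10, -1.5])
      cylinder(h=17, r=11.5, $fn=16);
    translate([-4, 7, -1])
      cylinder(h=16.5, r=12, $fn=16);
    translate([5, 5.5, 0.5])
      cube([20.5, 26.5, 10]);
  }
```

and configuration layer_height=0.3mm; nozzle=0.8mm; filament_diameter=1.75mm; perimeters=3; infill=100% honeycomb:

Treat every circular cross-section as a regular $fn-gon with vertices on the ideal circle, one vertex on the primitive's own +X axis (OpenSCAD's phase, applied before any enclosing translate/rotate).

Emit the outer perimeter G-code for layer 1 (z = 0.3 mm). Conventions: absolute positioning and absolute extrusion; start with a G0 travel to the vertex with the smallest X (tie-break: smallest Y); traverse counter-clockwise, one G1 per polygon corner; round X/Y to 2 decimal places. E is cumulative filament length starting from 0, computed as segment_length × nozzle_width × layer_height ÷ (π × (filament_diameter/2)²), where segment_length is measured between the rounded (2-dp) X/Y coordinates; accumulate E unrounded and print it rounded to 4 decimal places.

G0 X4.59 Y20.82 Z0.30
G1 X6.98 Y18.91 E0.3053
G1 X9.14 Y14.98 E0.7527
G1 X9.62 Y10.51 E1.2013
G1 X8.68 Y7.29 E1.5360
G1 X17.24 Y14.46 E2.6502
G1 X8.88 Y24.42 E3.9477
G1 X4.59 Y20.82 E4.5065

At z = 0.3 mm: the cube (footprint 22.5×13) is included at this height; the r=11.5 cylinder at (6, 10) contributes a regular 16-gon of circumradius 11.5; the cylinder at (-4, 7): section is a regular 16-gon, circumradius r=12; the cube at (5, 5.5) is absent (z outside [0.5, 10.5]); After the difference (first − rest): starting from the 22.5×13 cube, the r=11.5 cylinder at (6, 10) partially overlaps it — only the 207.71 mm² overlap (of its 404.88 mm²) is removed, clipping the outline; the r=12 cylinder at (-4, 7) partially overlaps it — only the 0.15 mm² overlap (of its 440.85 mm²) is removed, clipping the outline — 1 connected region; (rotated 40° about Z; rotation is an isometry so areas/perimeters/island counts are preserved). The outline is a single polygon with 7 vertices. Extrusion per mm of travel: 0.8 × 0.3 / (π × 0.875²) = 0.099780. Accumulating E over each segment gives final E = 4.5065.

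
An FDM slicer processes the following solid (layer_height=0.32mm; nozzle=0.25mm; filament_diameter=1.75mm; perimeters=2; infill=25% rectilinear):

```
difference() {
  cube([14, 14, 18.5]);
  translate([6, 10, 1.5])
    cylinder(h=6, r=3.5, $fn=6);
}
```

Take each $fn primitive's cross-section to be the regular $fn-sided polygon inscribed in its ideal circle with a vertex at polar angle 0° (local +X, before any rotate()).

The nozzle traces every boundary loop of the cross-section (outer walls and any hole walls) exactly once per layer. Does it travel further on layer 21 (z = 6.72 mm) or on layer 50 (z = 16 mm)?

layer 21 (z = 6.72 mm)

Layer 21 (z = 6.72): the cube is present — its section is the full 14×14 rectangle (perimeter 56.00 mm); the cylinder at (6, 10): section is a regular 6-gon, circumradius r=3.5 (perimeter = 2·6·3.500·sin(180°/6) = 21.00 mm); Subtracting the remaining from the first: starting from the 14×14 cube, the r=3.5 cylinder at (6, 10) lies wholly inside it (removes its full 31.83 mm² and its 21.00 mm outline becomes a hole wall) — boundary (outer + 1 inner loop) = 77.00 mm. So its perimeter = 77.00 mm. Layer 50 (z = 16): the cube (footprint 14×14) is included at this height (perimeter 56.00 mm); the cylinder at (6, 10) is not intersected at this z (z outside [1.5, 7.5]); Taking the first minus the rest: none of the subtracted shapes is present at this height, so the 14×14 cube is unchanged — boundary = 56.00 mm. So its perimeter = 56.00 mm. Layer 21 is larger (77.00 vs 56.00 mm).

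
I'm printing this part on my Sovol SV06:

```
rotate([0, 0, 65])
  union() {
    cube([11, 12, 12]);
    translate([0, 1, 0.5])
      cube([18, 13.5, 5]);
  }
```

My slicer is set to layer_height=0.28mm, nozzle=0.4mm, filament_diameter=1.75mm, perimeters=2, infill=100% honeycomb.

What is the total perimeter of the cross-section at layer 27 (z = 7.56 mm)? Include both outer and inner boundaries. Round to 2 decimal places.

46.00 mm

At z = 7.56 mm: the 11×12 cube contributes its full rectangle (perimeter 46.00 mm); the cube at (0, 1) does not reach this height (z outside [0.5, 5.5]); Combining (union): only the 11×12 cube is present, so the union is just that shape — boundary = 46.00 mm; (whole slice rotated 65° about Z — lengths, areas and connectivity unchanged). Overall, the cross-section is a single solid region. Total boundary length (outer) = 46.00 mm.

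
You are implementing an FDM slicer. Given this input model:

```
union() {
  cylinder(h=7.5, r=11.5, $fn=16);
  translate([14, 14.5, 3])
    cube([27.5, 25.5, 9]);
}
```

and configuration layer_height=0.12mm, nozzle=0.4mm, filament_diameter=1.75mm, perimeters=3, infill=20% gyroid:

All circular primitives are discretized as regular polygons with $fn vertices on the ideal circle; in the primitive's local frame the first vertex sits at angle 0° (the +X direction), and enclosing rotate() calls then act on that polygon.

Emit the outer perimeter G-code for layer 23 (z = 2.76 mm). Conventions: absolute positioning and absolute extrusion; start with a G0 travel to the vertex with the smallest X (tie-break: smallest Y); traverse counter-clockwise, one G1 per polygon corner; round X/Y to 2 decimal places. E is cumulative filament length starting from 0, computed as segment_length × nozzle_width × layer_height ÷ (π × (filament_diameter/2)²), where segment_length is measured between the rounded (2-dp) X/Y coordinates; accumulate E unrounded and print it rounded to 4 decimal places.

At z = 2.76 mm: the r=11.5 cylinder gives a regular 16-gon of circumradius 11.5 (constant along its height); the cube at (14, 14.5) is not intersected at this z (z outside [3, 12]); Combining (union): only the r=11.5 cylinder is present, so the union is just that shape — 1 connected region. The outline is a single polygon with 16 vertices. Extrusion per mm of travel: 0.4 × 0.12 / (π × 0.875²) = 0.019956. Accumulating E over each segment gives final E = 1.4323.

G0 X-11.50 Y0.00 Z2.76
G1 X-10.62 Y-4.40 E0.0895
G1 X-8.13 Y-8.13 E0.1790
G1 X-4.40 Y-10.62 E0.2685
G1 X0.00 Y-11.50 E0.3581
G1 X4.40 Y-10.62 E0.4476
G1 X8.13 Y-8.13 E0.5371
G1 X10.62 Y-4.40 E0.6266
G1 X11.50 Y0.00 E0.7162
G1 X10.62 Y4.40 E0.8057
G1 X8.13 Y8.13 E0.8952
G1 X4.40 Y10.62 E0.9847
G1 X0.00 Y11.50 E1.0743
G1 X-4.40 Y10.62 E1.1638
G1 X-8.13 Y8.13 E1.2533
G1 X-10.62 Y4.40 E1.3428
G1 X-11.50 Y0.00 E1.4323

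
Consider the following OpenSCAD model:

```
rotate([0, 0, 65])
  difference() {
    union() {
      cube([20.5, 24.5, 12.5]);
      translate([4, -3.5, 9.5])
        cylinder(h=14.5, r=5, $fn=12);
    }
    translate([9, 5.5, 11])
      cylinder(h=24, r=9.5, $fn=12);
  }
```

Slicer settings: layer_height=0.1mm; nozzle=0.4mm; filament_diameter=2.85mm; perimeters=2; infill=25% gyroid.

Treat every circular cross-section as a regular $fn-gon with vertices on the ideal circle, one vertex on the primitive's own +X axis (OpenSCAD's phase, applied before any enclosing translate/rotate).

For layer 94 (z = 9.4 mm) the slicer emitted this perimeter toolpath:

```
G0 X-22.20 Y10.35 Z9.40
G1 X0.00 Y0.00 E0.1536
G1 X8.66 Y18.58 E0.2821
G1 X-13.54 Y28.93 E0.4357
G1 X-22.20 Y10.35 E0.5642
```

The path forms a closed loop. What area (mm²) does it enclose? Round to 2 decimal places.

Apply the shoelace formula to the sequence of (X, Y) vertices; enclosed area = 502.11 mm².

502.11 mm²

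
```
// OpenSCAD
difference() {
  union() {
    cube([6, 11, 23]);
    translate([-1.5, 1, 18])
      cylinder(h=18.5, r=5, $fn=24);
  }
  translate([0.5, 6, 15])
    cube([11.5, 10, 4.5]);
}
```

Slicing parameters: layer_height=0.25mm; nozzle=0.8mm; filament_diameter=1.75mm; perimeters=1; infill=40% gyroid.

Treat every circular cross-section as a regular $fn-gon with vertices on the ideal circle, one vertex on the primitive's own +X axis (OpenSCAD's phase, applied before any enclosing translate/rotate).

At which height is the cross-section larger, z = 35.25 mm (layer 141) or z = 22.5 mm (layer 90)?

Layer 141 (z = 35.25): the cube is absent (z outside [0, 23]); the r=5 cylinder at (-1.5, 1) contributes a regular 24-gon of circumradius 5 (area = (24/2)·5.000²·sin(360°/24) = 77.65 mm²); Combining (union): only the r=5 cylinder at (-1.5, 1) is present, so the union is just that shape — area = 77.65 mm²; the cube at (0.5, 6) is absent (z outside [15, 19.5]); After the difference (first − rest): none of the subtracted shapes is present at this height, so the result so far is unchanged — area = 77.65 mm². So its area = 77.65 mm². Layer 90 (z = 22.5): the cube is present — its section is the full 6×11 rectangle (area 66.00 mm²); the cylinder at (-1.5, 1): section is a regular 24-gon, circumradius r=5 (area = (24/2)·5.000²·sin(360°/24) = 77.65 mm²); Combining (union): the regions partially overlap — summed areas 143.65 mm² minus the doubly-counted overlap 15.50 mm² gives 128.15 mm² — area = 128.15 mm²; the cube at (0.5, 6) is absent (z outside [15, 19.5]); After the difference (first − rest): none of the subtracted shapes is present at this height, so that combined region is unchanged — area = 128.15 mm². So its area = 128.15 mm². Layer 90 is larger (128.15 vs 77.65 mm²).

layer 90 (z = 22.5 mm)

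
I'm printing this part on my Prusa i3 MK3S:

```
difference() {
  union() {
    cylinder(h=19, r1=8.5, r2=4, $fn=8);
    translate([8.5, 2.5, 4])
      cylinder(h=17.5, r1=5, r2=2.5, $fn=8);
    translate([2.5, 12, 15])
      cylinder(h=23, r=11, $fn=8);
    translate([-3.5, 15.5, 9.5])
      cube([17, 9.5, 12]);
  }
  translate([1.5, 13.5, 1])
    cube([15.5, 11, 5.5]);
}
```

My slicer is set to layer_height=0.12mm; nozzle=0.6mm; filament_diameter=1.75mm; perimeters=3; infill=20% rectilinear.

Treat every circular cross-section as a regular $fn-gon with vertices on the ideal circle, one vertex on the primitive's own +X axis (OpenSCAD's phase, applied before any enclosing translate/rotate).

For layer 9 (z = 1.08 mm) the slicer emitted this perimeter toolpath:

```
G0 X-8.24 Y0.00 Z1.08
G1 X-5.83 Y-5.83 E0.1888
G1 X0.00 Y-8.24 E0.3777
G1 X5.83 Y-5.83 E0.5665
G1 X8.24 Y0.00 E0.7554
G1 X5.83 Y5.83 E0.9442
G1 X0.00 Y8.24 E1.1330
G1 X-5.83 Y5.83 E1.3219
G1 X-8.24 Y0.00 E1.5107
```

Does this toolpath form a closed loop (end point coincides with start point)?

Start point (G0): (-8.24, 0.00). End point (last G1): the path returns to the start — closed.

yes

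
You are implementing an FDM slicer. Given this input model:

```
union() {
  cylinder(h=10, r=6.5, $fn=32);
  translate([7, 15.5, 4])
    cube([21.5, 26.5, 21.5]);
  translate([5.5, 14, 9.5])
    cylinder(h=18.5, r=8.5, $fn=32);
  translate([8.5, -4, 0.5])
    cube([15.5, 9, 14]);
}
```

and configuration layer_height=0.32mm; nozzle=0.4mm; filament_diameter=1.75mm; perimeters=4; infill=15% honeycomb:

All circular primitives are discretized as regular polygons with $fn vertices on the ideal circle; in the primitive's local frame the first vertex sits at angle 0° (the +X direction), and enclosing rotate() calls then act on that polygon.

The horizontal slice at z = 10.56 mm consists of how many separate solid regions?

2

At z = 10.56 mm: the cylinder does not reach this height (z outside [0, 10]); the cube at (7, 15.5) (footprint 21.5×26.5) is included at this height; the r=8.5 cylinder at (5.5, 14) contributes a regular 32-gon of circumradius 8.5; the 15.5×9 cube at (8.5, -4) contributes its full rectangle; Merging all regions: the regions partially overlap (shared area 33.35 mm²), so overlapping operands fuse into one piece — 2 connected regions. The result has 2 disconnected regions.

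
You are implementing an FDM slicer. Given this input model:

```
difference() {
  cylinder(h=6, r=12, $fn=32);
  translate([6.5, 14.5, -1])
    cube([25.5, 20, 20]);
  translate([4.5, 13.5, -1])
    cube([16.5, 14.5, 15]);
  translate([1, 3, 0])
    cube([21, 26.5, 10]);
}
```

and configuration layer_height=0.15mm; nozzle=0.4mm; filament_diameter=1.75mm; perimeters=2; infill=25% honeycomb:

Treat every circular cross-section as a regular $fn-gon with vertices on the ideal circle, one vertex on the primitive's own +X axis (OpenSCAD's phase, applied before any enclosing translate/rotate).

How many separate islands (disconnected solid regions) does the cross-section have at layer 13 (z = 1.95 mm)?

At z = 1.95 mm: the r=12 cylinder gives a regular 32-gon of circumradius 12 (constant along its height); the cube at (6.5, 14.5) is present — its section is the full 25.5×20 rectangle; the 16.5×14.5 cube at (4.5, 13.5) contributes its full rectangle; the cube at (1, 3) (footprint 21×26.5) is included at this height; After the difference (first − rest): starting from the r=12 cylinder, the 25.5×20 cube at (6.5, 14.5) misses the remaining region (no effect); the 16.5×14.5 cube at (4.5, 13.5) misses the remaining region (no effect); the 21×26.5 cube at (1, 3) partially overlaps it — only the 67.91 mm² overlap (of its 556.50 mm²) is removed, clipping the outline — 1 connected region. Overall, the cross-section is a single solid region. Island count = 1.

1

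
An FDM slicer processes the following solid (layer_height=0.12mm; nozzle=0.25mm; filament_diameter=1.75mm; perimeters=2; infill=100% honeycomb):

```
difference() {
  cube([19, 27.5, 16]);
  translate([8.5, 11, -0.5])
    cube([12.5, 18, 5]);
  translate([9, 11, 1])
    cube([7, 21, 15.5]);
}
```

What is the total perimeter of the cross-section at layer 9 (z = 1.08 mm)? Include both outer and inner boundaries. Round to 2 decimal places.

At z = 1.08 mm: the cube is present — its section is the full 19×27.5 rectangle (perimeter 93.00 mm); the 12.5×18 cube at (8.5, 11) contributes its full rectangle (perimeter 61.00 mm); the cube at (9, 11) is present — its section is the full 7×21 rectangle (perimeter 56.00 mm); After the difference (first − rest): starting from the 19×27.5 cube, the 12.5×18 cube at (8.5, 11) partially overlaps it — only the 173.25 mm² overlap (of its 225.00 mm²) is removed, clipping the outline; the 7×21 cube at (9, 11) misses the remaining region (no effect) — boundary = 93.00 mm. Overall, the cross-section is a single solid region. Total boundary length (outer) = 93.00 mm.

93.00 mm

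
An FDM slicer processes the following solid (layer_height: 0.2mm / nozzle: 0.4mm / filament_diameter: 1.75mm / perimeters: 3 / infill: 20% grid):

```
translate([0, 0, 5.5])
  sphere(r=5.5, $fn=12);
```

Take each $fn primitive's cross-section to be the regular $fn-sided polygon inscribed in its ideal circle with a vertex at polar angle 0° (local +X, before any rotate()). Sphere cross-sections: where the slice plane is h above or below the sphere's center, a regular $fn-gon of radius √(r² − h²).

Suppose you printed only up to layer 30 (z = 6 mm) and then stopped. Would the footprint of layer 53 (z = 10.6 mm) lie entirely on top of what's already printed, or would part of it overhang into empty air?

Compare the two slices. At z = 6: the sphere: section is a regular 12-gon, circumradius = √(r²−h²) = √(5.5²−0.5²) = 5.477 (area = (12/2)·5.477²·sin(360°/12) = 90.00 mm²). At z = 10.6: the r=5.5 sphere contributes a regular 12-gon of circumradius √(5.5²−5.1²) = 2.059 (area = (12/2)·2.059²·sin(360°/12) = 12.72 mm²). Checking containment: the cross-section at z = 10.6 is a subset of the cross-section at z = 6.

entirely on top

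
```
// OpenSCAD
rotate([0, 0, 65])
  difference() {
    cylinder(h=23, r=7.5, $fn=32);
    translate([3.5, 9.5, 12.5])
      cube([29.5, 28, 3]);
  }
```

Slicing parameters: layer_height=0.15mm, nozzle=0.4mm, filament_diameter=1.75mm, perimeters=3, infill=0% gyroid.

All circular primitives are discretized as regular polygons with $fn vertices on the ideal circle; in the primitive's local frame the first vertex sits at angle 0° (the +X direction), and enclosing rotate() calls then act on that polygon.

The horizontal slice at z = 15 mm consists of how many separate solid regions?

1

At z = 15 mm: the r=7.5 cylinder gives a regular 32-gon of circumradius 7.5 (constant along its height); the cube at (3.5, 9.5) (footprint 29.5×28) is included at this height; Taking the first minus the rest: starting from the r=7.5 cylinder, the 29.5×28 cube at (3.5, 9.5) misses the remaining region (no effect) — 1 connected region; (whole slice rotated 65° about Z — lengths, areas and connectivity unchanged). The result has 1 disconnected region.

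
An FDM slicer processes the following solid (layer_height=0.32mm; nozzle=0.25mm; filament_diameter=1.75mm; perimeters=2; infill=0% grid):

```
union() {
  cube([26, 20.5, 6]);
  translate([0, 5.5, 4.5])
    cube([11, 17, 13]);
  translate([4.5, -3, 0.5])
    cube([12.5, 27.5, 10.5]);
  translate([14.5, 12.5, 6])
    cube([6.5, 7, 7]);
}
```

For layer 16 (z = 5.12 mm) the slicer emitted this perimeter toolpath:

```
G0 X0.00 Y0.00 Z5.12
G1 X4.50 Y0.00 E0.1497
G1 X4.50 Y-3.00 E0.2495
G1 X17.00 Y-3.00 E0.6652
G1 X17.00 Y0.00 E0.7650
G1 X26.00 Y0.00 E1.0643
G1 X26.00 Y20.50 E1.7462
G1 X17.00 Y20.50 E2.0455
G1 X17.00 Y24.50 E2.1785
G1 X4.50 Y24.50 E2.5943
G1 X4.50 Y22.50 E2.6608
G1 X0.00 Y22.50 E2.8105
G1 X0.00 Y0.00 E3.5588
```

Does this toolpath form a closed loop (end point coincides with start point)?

Start point (G0): (0.00, 0.00). End point (last G1): the path returns to the start — closed.

yes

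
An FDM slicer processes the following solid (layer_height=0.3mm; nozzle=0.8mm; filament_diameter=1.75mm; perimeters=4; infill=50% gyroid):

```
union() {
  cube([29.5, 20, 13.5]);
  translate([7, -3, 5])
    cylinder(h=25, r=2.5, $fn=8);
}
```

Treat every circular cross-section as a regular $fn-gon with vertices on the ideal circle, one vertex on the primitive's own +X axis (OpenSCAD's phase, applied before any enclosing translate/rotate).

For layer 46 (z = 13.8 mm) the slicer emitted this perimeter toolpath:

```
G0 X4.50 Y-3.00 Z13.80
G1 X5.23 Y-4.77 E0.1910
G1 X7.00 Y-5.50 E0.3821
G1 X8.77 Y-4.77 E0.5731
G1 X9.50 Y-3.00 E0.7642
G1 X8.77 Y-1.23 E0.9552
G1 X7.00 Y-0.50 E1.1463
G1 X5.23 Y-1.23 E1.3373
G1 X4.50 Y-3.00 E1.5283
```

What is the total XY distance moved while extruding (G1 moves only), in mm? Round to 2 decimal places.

Sum the Euclidean lengths of each G1 segment: total = 15.32 mm.

15.32 mm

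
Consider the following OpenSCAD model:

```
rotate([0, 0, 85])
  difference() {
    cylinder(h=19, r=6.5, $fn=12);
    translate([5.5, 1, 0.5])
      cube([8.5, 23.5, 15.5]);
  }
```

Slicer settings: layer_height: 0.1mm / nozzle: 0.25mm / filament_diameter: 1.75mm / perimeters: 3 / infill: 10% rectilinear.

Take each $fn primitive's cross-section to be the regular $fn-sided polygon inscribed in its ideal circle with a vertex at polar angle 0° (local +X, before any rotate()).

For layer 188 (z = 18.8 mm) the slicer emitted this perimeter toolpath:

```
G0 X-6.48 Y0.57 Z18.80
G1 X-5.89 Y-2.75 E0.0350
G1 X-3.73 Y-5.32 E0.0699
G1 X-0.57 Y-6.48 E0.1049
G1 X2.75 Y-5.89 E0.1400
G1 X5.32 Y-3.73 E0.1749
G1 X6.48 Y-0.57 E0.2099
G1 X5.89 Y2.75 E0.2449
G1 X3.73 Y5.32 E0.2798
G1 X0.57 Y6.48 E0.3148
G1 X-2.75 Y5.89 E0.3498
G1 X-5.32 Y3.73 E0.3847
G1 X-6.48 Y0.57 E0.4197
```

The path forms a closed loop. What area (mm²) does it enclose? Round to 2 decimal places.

126.79 mm²

Apply the shoelace formula to the sequence of (X, Y) vertices; enclosed area = 126.79 mm².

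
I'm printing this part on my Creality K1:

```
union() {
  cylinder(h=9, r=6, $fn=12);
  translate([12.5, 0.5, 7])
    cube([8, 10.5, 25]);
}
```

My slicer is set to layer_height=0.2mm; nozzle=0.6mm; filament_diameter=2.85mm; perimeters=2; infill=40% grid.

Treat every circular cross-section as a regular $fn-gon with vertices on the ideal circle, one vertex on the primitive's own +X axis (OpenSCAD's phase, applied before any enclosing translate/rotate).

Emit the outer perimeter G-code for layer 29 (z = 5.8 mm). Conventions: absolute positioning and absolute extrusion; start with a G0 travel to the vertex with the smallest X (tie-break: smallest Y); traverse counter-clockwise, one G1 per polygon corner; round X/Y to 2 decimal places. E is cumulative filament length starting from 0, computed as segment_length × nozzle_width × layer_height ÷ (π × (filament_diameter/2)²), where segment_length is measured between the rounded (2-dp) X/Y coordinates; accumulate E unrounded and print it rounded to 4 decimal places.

G0 X-6.00 Y0.00 Z5.80
G1 X-5.20 Y-3.00 E0.0584
G1 X-3.00 Y-5.20 E0.1169
G1 X0.00 Y-6.00 E0.1753
G1 X3.00 Y-5.20 E0.2337
G1 X5.20 Y-3.00 E0.2923
G1 X6.00 Y0.00 E0.3507
G1 X5.20 Y3.00 E0.4091
G1 X3.00 Y5.20 E0.4676
G1 X0.00 Y6.00 E0.5260
G1 X-3.00 Y5.20 E0.5844
G1 X-5.20 Y3.00 E0.6429
G1 X-6.00 Y0.00 E0.7013

At z = 5.8 mm: the cylinder: section is a regular 12-gon, circumradius r=6; the cube at (12.5, 0.5) does not reach this height (z outside [7, 32]); Taking the union: only the r=6 cylinder is present, so the union is just that shape — 1 connected region. The outline is a single polygon with 12 vertices. Extrusion per mm of travel: 0.6 × 0.2 / (π × 1.425²) = 0.018811. Accumulating E over each segment gives final E = 0.7013.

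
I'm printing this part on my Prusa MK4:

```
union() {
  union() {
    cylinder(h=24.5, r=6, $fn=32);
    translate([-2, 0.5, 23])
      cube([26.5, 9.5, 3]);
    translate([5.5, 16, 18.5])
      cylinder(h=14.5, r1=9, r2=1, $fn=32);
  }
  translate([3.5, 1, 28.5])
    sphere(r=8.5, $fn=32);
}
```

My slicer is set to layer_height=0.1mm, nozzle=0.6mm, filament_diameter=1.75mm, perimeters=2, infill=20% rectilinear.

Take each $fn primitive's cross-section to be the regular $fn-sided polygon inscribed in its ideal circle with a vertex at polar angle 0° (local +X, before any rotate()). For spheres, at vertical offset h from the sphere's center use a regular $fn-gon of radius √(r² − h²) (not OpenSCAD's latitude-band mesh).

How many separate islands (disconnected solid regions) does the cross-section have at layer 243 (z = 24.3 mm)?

At z = 24.3 mm: the cylinder: section is a regular 32-gon, circumradius r=6; the cube at (-2, 0.5) (footprint 26.5×9.5) is included at this height; the cone at (5.5, 16) (r1=9→r2=1) has section circumradius 5.800 here — a regular 32-gon; Combining (union): the regions partially overlap (shared area 35.84 mm²), so overlapping operands fuse into one piece — 2 connected regions; the sphere at (3.5, 1): section is a regular 32-gon, circumradius = √(r²−h²) = √(8.5²−4.2²) = 7.390; Taking the union: the regions partially overlap (shared area 139.32 mm²), so overlapping operands fuse into one piece — 2 connected regions. Overall, the cross-section has 2 separate islands. Island count = 2.

2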